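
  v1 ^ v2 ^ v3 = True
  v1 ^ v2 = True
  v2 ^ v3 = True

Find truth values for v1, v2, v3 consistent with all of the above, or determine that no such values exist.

v1: False, v2: True, v3: False

v1 ^ v2 ^ v3 = F ^ T ^ F = True ✓
v1 ^ v2 = F ^ T = True ✓
v2 ^ v3 = T ^ F = True ✓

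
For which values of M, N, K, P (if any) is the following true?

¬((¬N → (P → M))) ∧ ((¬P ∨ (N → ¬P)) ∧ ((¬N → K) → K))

M=F, N=F, K=F, P=T

  ¬((¬N → (P → M))) = True
    ¬N → (P → M) = False
      ¬N = True
      P → M = False
  (¬P ∨ (N → ¬P)) ∧ ((¬N → K) → K) = True
    ¬P ∨ (N → ¬P) = True
      ¬P = False
      N → ¬P = True
        ¬P = False
    (¬N → K) → K = True
      ¬N → K = False
        ¬N = True
Both conjuncts True, so the formula holds.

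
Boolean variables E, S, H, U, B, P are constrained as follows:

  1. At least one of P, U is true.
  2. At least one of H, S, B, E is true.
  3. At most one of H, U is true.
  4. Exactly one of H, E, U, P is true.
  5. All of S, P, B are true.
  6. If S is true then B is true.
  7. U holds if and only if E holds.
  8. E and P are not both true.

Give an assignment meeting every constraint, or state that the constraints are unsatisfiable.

E = False, S = True, H = False, U = False, B = True, P = True

  (1) {P, U}: 1 true — at least one ✓
  (2) {H, S, B, E}: 2 true — at least one ✓
  (3) {H, U}: 0 true — at most one ✓
  (4) {H, E, U, P}: 1 true — exactly one ✓
  (5) {S, P, B}: all 3 true ✓
  (6) S=T ⇒ B: T ✓
  (7) U=F, E=F — same ✓
  (8) E=F, P=T — not both ✓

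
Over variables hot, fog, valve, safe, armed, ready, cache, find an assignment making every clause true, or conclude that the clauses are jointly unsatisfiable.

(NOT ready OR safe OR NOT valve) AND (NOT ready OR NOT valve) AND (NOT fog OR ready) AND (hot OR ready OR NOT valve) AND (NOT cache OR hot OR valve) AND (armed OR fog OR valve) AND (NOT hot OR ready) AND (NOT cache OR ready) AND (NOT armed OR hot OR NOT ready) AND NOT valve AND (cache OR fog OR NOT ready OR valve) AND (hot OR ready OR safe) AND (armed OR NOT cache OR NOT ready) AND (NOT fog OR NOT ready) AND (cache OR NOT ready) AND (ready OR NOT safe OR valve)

Unit clause (NOT valve) forces valve = False.
Set hot = True.
  then (NOT hot OR ready) forces ready = True.
  then (NOT fog OR NOT ready) forces fog = False.
  then (cache OR NOT ready) forces cache = True.
  then (armed OR fog OR valve) forces armed = True.
Set safe = True.
All clauses satisfied.

hot = True, fog = False, valve = False, safe = True, armed = True, ready = True, cache = True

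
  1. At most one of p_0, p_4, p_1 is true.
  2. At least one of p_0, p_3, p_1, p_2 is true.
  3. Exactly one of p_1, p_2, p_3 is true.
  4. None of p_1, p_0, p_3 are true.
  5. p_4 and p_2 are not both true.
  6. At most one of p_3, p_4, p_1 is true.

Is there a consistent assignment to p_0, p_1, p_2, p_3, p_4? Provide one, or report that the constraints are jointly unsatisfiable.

p_0: False, p_1: False, p_2: True, p_3: False, p_4: False

  (1) {p_0, p_4, p_1}: 0 true — at most one ✓
  (2) {p_0, p_3, p_1, p_2}: 1 true — at least one ✓
  (3) {p_1, p_2, p_3}: 1 true — exactly one ✓
  (4) {p_1, p_0, p_3}: 0 true — none ✓
  (5) p_4=F, p_2=T — not both ✓
  (6) {p_3, p_4, p_1}: 0 true — at most one ✓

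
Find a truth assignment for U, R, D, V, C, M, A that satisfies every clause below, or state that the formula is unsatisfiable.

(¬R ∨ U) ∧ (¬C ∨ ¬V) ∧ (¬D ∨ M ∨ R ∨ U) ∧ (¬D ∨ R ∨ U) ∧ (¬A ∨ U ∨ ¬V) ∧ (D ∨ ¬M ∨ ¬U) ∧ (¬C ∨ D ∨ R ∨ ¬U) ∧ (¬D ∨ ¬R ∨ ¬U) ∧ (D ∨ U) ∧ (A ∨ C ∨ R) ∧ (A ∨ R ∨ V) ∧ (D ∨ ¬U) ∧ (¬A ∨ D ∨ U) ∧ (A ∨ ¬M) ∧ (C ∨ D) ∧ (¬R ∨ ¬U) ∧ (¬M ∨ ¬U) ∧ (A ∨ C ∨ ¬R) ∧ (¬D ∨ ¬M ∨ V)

Try U = False:
  (¬R ∨ U) forces R = False.
  (¬D ∨ R ∨ U) forces D = False.
  clause (D ∨ U) is falsified — backtrack.
So U = True.
  then (D ∨ ¬U) forces D = True.
  then (¬R ∨ ¬U) forces R = False.
  then (¬M ∨ ¬U) forces M = False.
Set V = False.
  then (A ∨ R ∨ V) forces A = True.
Set C = True.
All clauses satisfied.

U: True, R: False, D: True, V: False, C: True, M: False, A: True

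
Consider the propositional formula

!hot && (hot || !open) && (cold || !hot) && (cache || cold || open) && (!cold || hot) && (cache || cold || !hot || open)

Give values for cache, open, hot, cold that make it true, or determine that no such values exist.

Unit clause (!hot) forces hot = False.
In (hot || !open) only !open is left, so open = False.
In (!cold || hot) only !cold is left, so cold = False.
In (cache || cold || open) only cache is left, so cache = True.
Check each clause:
  (!hot): !hot holds.
  (hot || !open): !open holds.
  (cold || !hot): !hot holds.
  (cache || cold || open): cache holds.
  (!cold || hot): !cold holds.
  (cache || cold || !hot || open): cache holds.
All clauses satisfied.

cache = True; open = False; hot = False; cold = False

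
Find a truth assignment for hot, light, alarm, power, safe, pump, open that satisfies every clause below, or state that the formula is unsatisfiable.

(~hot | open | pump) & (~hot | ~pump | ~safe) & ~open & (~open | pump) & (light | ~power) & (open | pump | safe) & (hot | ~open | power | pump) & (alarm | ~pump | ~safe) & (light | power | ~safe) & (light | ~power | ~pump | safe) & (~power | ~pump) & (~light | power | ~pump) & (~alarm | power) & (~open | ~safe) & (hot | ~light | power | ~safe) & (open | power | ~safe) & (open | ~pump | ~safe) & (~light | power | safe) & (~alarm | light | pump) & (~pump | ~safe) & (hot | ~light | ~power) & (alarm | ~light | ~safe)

hot=F, light=F, alarm=F, power=F, safe=F, pump=T, open=F

Unit clause (~open) forces open = False.
Set hot = False.
Try light = True:
  (hot | ~light | ~power) forces power = False.
  (~light | power | ~pump) forces pump = False.
  (open | pump | safe) forces safe = True.
  clause (hot | ~light | power | ~safe) is falsified — backtrack.
So light = False.
  then (light | ~power) forces power = False.
  then (light | power | ~safe) forces safe = False.
  then (~alarm | power) forces alarm = False.
  then (open | pump | safe) forces pump = True.
All clauses satisfied.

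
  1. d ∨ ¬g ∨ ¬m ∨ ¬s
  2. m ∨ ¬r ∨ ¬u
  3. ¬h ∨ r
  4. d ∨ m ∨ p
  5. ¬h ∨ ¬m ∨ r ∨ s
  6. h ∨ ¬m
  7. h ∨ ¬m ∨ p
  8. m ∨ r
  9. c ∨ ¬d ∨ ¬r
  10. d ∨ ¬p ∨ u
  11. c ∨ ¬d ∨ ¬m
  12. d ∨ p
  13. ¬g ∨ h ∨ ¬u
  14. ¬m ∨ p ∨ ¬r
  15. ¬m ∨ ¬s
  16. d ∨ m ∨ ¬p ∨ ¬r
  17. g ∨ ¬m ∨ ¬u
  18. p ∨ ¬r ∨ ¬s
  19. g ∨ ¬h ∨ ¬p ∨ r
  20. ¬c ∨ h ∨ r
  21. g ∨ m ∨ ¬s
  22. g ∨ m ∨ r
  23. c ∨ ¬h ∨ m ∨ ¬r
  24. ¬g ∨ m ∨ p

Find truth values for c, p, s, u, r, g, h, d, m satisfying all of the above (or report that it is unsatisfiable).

c=T; p=T; s=F; u=F; r=T; g=T; h=T; d=T; m=F

Set c = True.
Set p = True.
Set s = False.
Set u = False.
  then (d ∨ ¬p ∨ u) forces d = True.
Try r = False:
  (¬h ∨ r) forces h = False.
  clause (¬c ∨ h ∨ r) is falsified — backtrack.
So r = True.
Set g = True.
Set h = True.
Set m = False.
All clauses satisfied.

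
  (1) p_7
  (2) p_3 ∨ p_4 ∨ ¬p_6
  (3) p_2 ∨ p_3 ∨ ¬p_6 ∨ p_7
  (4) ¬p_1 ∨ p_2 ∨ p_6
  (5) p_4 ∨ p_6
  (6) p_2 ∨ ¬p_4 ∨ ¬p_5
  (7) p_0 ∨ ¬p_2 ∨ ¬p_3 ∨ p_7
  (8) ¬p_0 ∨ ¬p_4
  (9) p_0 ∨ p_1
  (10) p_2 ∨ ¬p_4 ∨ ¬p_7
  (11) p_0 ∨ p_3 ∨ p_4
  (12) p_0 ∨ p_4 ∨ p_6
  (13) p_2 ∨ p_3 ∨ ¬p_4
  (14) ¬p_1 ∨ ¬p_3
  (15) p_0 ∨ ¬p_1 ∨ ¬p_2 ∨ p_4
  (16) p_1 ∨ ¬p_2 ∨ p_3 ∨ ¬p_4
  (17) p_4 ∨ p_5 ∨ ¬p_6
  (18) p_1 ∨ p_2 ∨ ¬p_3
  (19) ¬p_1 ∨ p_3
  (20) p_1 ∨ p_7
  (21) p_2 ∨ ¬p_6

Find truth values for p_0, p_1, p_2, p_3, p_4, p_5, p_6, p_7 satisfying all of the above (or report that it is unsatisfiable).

p_0 = True, p_1 = False, p_2 = True, p_3 = True, p_4 = False, p_5 = True, p_6 = True, p_7 = True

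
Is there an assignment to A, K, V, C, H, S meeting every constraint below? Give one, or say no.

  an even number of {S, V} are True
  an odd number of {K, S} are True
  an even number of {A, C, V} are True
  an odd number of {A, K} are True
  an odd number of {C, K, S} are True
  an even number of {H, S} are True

A = True; K = False; V = True; C = False; H = True; S = True

{S, V}: 2 true → even ✓
{K, S}: 1 true → odd ✓
{A, C, V}: 2 true → even ✓
{A, K}: 1 true → odd ✓
{C, K, S}: 1 true → odd ✓
{H, S}: 2 true → even ✓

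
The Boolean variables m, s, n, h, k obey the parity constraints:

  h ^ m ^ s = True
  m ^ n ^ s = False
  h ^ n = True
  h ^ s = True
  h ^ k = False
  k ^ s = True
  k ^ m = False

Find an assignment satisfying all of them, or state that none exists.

m: False; s: True; n: True; h: False; k: False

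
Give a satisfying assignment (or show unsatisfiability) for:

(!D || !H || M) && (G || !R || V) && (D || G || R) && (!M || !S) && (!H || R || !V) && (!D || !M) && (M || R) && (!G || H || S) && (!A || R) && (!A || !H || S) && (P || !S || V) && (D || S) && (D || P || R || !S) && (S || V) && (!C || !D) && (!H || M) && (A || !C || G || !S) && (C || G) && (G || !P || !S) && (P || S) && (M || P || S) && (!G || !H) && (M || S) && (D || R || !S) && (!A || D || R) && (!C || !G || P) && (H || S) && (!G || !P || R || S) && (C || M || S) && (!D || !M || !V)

S = True; H = False; M = False; R = True; A = True; G = True; V = False; P = True; C = False; D = True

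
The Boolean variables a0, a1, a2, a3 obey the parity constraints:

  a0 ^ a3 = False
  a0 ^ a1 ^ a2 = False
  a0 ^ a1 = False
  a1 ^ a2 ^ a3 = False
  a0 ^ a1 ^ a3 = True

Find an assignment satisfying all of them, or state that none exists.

a0=T, a1=T, a2=F, a3=T

a0 ^ a3 = T ^ T = False ✓
a0 ^ a1 ^ a2 = T ^ T ^ F = False ✓
a0 ^ a1 = T ^ T = False ✓
a1 ^ a2 ^ a3 = T ^ F ^ T = False ✓
a0 ^ a1 ^ a3 = T ^ T ^ T = True ✓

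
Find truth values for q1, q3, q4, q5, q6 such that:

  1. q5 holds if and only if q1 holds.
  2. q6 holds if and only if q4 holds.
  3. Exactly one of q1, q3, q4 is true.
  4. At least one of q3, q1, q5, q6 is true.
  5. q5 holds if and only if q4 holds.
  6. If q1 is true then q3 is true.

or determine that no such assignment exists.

q1 = False, q3 = True, q4 = False, q5 = False, q6 = False

  (1) q5=F, q1=F — same ✓
  (2) q6=F, q4=F — same ✓
  (3) {q1, q3, q4}: 1 true — exactly one ✓
  (4) {q3, q1, q5, q6}: 1 true — at least one ✓
  (5) q5=F, q4=F — same ✓
  (6) q1=F ⇒ q3: vacuous ✓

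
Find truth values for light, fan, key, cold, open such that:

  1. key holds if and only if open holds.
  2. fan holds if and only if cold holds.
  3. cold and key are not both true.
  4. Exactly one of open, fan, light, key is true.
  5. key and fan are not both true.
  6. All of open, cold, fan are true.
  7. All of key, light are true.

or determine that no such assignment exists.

Case key = True:
  (1) with key=T forces open = True.
  Constraint (4) is violated (open=T, key=T) — contradiction.
Case key = False:
  Constraint (7) is violated (key=F) — contradiction.
Both cases fail — unsatisfiable.

Unsatisfiable — no assignment works.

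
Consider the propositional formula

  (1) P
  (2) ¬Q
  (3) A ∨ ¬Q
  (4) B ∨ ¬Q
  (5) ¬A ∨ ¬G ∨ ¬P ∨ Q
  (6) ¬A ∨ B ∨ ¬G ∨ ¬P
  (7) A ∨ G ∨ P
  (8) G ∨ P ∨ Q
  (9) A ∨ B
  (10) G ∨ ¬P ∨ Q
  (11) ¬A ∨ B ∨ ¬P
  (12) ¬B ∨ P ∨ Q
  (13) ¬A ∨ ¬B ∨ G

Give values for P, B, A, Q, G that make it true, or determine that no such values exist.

Unit clause (P) forces P = True.
Unit clause (¬Q) forces Q = False.
In (G ∨ ¬P ∨ Q) only G is left, so G = True.
In (¬A ∨ ¬G ∨ ¬P ∨ Q) only ¬A is left, so A = False.
In (A ∨ B) only B is left, so B = True.
All clauses satisfied.

P=T, B=T, A=F, Q=F, G=T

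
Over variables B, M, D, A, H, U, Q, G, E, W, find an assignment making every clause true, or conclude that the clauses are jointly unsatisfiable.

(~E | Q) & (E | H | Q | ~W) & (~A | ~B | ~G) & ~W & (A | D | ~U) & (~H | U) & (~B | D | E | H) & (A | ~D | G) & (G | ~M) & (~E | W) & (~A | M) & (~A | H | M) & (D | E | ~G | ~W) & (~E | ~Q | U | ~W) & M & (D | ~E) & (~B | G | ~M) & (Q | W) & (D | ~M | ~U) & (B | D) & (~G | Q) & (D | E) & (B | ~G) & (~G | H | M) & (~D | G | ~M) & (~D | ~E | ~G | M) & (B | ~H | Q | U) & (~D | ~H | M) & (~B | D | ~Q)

B=T, M=T, D=T, A=F, H=T, U=T, Q=T, G=T, E=F, W=F

Unit clause (~W) forces W = False.
In (~E | W) only ~E is left, so E = False.
Unit clause (M) forces M = True.
In (Q | W) only Q is left, so Q = True.
In (D | E) only D is left, so D = True.
In (~D | G | ~M) only G is left, so G = True.
In (B | ~G) only B is left, so B = True.
In (~A | ~B | ~G) only ~A is left, so A = False.
Set H = True.
  then (~H | U) forces U = True.
All clauses satisfied.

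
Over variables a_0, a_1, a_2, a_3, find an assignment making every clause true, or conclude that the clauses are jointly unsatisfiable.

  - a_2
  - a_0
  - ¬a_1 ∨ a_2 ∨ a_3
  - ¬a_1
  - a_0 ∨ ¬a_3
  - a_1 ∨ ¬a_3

Unit clause (a_2) forces a_2 = True.
Unit clause (a_0) forces a_0 = True.
Unit clause (¬a_1) forces a_1 = False.
In (a_1 ∨ ¬a_3) only ¬a_3 is left, so a_3 = False.
Check each clause:
  (a_2): a_2 holds.
  (a_0): a_0 holds.
  (¬a_1 ∨ a_2 ∨ a_3): ¬a_1 holds.
  (¬a_1): ¬a_1 holds.
  (a_0 ∨ ¬a_3): a_0 holds.
  (a_1 ∨ ¬a_3): ¬a_3 holds.
All clauses satisfied.

a_0: True; a_1: False; a_2: True; a_3: False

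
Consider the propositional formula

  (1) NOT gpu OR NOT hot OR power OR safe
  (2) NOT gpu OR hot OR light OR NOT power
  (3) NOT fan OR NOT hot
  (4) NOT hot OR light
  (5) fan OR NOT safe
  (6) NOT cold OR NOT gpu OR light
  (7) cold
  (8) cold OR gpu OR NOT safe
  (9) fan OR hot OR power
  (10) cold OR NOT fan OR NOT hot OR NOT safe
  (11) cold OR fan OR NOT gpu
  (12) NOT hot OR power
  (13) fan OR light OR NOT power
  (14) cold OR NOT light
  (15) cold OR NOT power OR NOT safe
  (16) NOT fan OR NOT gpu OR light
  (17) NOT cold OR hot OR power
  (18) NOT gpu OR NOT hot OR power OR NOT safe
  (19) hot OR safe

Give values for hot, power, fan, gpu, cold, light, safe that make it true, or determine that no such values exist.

Unit clause (cold) forces cold = True.
Set hot = True.
  then (NOT fan OR NOT hot) forces fan = False.
  then (NOT hot OR light) forces light = True.
  then (fan OR NOT safe) forces safe = False.
  then (NOT hot OR power) forces power = True.
Set gpu = False.
All clauses satisfied.

hot=T; power=T; fan=F; gpu=F; cold=T; light=T; safe=F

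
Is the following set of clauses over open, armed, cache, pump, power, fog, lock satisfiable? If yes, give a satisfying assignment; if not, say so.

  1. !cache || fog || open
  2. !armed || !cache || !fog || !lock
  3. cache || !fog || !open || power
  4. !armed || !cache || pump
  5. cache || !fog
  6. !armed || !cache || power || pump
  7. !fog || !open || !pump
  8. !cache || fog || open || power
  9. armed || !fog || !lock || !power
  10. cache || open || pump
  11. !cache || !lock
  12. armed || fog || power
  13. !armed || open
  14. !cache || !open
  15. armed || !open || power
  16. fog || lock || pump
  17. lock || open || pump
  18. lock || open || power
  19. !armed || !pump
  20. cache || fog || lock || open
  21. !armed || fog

Set open = True.
  then (!cache || !open) forces cache = False.
  then (cache || !fog) forces fog = False.
  then (!armed || fog) forces armed = False.
  then (armed || fog || power) forces power = True.
Set pump = False.
  then (fog || lock || pump) forces lock = True.
All clauses satisfied.

open = True, armed = False, cache = False, pump = False, power = True, fog = False, lock = True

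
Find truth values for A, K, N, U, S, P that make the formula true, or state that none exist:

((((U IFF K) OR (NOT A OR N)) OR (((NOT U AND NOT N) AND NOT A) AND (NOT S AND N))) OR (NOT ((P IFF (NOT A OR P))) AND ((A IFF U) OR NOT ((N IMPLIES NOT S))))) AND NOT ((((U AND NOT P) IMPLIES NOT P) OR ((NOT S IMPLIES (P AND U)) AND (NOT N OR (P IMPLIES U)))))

The conjunct NOT ((((U AND NOT P) IMPLIES NOT P) OR ((NOT S IMPLIES (P AND U)) AND (NOT N OR (P IMPLIES U))))) is unsatisfiable on its own:
  P = True: this becomes NOT ((True OR ((NOT S IMPLIES U) AND (NOT N OR U)))) = False.
  P = False: this becomes NOT ((True OR S)) = False.
So the whole conjunction is unsatisfiable.

No satisfying assignment exists.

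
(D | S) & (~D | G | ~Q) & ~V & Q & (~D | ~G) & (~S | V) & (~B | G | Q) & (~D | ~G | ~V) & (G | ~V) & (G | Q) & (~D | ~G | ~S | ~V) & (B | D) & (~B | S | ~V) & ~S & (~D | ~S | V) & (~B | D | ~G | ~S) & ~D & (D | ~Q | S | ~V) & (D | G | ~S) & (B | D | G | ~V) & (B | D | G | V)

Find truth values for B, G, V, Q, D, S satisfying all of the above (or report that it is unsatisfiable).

No satisfying assignment exists.

Case D = True:
  Clause (~D) is falsified — contradiction.
Case D = False:
  (D | S) forces S = True.
  Clause (~S) is falsified — contradiction.
Both cases fail, so the formula is unsatisfiable.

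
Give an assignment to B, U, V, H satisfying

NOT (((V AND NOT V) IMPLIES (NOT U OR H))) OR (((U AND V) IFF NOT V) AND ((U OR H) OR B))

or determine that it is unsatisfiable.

B=F; U=F; V=T; H=T

  NOT (((V AND NOT V) IMPLIES (NOT U OR H))) OR (((U AND V) IFF NOT V) AND ((U OR H) OR B)) = True
    NOT (((V AND NOT V) IMPLIES (NOT U OR H))) = False
      (V AND NOT V) IMPLIES (NOT U OR H) = True
        V AND NOT V = False
          NOT V = False
        NOT U OR H = True
          NOT U = True
    ((U AND V) IFF NOT V) AND ((U OR H) OR B) = True
      (U AND V) IFF NOT V = True
        U AND V = False
        NOT V = False
      (U OR H) OR B = True
        U OR H = True
The formula evaluates to True.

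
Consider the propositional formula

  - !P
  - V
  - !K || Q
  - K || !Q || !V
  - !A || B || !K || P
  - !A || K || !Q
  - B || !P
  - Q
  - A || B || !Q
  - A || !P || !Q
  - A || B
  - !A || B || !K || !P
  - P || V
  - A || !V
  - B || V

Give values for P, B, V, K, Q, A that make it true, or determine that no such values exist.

P = False, B = True, V = True, K = True, Q = True, A = True

Unit clause (!P) forces P = False.
Unit clause (V) forces V = True.
Unit clause (Q) forces Q = True.
In (A || !V) only A is left, so A = True.
In (K || !Q || !V) only K is left, so K = True.
In (!A || B || !K || P) only B is left, so B = True.
All clauses satisfied.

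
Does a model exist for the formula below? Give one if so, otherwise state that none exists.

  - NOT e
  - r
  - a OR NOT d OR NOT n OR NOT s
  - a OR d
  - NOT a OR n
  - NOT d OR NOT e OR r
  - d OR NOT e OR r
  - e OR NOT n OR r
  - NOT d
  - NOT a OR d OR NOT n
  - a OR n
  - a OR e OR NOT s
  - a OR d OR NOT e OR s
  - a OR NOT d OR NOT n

Case d = True:
  Clause (NOT d) is falsified — contradiction.
Case d = False:
  (NOT e) forces e = False.
  (r) forces r = True.
  (a OR d) forces a = True.
  (NOT a OR n) forces n = True.
  Clause (NOT a OR d OR NOT n) is falsified — contradiction.
Both cases fail, so the formula is unsatisfiable.

UNSATISFIABLE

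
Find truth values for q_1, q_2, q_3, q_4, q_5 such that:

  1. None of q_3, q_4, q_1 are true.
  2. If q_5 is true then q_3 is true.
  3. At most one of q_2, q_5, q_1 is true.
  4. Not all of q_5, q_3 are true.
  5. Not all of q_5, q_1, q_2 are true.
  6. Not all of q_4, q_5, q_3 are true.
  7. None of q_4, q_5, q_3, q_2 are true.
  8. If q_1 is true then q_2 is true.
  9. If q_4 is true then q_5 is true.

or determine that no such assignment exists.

q_1 = False; q_2 = False; q_3 = False; q_4 = False; q_5 = False

  (1) {q_3, q_4, q_1}: 0 true — none ✓
  (2) q_5=F ⇒ q_3: vacuous ✓
  (3) {q_2, q_5, q_1}: 0 true — at most one ✓
  (4) {q_5, q_3}: 0/2 true — not all ✓
  (5) {q_5, q_1, q_2}: 0/3 true — not all ✓
  (6) {q_4, q_5, q_3}: 0/3 true — not all ✓
  (7) {q_4, q_5, q_3, q_2}: 0 true — none ✓
  (8) q_1=F ⇒ q_2: vacuous ✓
  (9) q_4=F ⇒ q_5: vacuous ✓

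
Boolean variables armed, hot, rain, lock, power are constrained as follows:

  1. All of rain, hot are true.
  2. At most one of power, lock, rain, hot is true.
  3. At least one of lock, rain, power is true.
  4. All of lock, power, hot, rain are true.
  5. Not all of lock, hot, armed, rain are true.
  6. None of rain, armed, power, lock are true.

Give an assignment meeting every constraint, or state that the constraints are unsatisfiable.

Unsatisfiable

Case rain = True:
  Constraint (6) is violated (rain=T) — contradiction.
Case rain = False:
  Constraint (1) is violated (rain=F) — contradiction.
Both cases fail — unsatisfiable.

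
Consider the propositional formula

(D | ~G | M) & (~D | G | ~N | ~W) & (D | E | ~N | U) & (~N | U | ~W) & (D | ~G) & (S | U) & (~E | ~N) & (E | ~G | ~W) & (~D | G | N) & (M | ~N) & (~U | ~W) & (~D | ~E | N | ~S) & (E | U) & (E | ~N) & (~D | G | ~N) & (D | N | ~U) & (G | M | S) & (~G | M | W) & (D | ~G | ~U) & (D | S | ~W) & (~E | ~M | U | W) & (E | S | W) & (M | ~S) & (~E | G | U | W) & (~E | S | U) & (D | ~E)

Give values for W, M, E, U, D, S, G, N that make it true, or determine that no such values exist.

Set W = False.
Set M = True.
Set E = False.
  then (E | U) forces U = True.
  then (E | ~N) forces N = False.
  then (D | N | ~U) forces D = True.
  then (E | S | W) forces S = True.
  then (~D | G | N) forces G = True.
All clauses satisfied.

W = False, M = True, E = False, U = True, D = True, S = True, G = True, N = False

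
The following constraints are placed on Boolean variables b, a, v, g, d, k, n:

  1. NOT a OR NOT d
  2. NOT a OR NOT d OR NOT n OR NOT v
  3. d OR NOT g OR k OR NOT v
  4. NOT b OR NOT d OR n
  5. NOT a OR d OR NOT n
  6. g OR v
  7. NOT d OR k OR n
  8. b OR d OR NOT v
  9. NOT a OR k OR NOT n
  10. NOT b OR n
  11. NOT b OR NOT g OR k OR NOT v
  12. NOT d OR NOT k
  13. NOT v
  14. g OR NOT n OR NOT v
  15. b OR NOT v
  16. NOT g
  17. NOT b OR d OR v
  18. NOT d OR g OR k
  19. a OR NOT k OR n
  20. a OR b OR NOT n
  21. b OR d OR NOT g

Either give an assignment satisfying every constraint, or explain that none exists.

No satisfying assignment exists.

Case v = True:
  Clause (NOT v) is falsified — contradiction.
Case v = False:
  (g OR v) forces g = True.
  Clause (NOT g) is falsified — contradiction.
Both cases fail, so the formula is unsatisfiable.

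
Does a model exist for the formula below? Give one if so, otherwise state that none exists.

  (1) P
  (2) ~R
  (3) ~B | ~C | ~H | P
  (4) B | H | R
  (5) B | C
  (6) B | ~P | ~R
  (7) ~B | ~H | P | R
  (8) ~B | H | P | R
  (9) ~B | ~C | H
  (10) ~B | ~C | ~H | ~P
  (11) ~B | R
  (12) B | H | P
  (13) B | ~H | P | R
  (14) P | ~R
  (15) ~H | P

P: True, H: True, B: False, C: True, R: False

Unit clause (P) forces P = True.
Unit clause (~R) forces R = False.
In (~B | R) only ~B is left, so B = False.
In (B | H | R) only H is left, so H = True.
In (B | C) only C is left, so C = True.
All clauses satisfied.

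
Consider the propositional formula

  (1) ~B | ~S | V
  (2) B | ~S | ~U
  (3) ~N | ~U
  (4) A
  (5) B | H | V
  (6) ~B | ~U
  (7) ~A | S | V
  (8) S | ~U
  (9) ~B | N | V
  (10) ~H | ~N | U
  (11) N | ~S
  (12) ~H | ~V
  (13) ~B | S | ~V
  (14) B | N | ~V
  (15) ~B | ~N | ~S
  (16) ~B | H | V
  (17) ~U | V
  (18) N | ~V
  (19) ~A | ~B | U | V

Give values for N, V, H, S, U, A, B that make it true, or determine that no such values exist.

Unit clause (A) forces A = True.
Try N = False:
  (N | ~S) forces S = False.
  (~A | S | V) forces V = True.
  clause (N | ~V) is falsified — backtrack.
So N = True.
  then (~N | ~U) forces U = False.
  then (~H | ~N | U) forces H = False.
Set V = True.
Set S = True.
  then (~B | ~N | ~S) forces B = False.
All clauses satisfied.

N=T, V=T, H=F, S=T, U=F, A=T, B=F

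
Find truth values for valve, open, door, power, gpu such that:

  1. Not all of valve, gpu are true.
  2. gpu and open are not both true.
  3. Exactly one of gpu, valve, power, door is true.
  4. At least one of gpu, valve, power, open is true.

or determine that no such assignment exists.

valve: False, open: True, door: False, power: True, gpu: False

  (1) {valve, gpu}: 0/2 true — not all ✓
  (2) gpu=F, open=T — not both ✓
  (3) {gpu, valve, power, door}: 1 true — exactly one ✓
  (4) {gpu, valve, power, open}: 2 true — at least one ✓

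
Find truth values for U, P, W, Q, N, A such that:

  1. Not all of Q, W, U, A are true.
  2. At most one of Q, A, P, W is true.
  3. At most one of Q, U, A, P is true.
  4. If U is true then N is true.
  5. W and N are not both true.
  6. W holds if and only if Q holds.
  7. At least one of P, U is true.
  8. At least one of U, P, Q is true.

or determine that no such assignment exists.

U = False, P = True, W = False, Q = False, N = True, A = False

  (1) {Q, W, U, A}: 0/4 true — not all ✓
  (2) {Q, A, P, W}: 1 true — at most one ✓
  (3) {Q, U, A, P}: 1 true — at most one ✓
  (4) U=F ⇒ N: vacuous ✓
  (5) W=F, N=T — not both ✓
  (6) W=F, Q=F — same ✓
  (7) {P, U}: 1 true — at least one ✓
  (8) {U, P, Q}: 1 true — at least one ✓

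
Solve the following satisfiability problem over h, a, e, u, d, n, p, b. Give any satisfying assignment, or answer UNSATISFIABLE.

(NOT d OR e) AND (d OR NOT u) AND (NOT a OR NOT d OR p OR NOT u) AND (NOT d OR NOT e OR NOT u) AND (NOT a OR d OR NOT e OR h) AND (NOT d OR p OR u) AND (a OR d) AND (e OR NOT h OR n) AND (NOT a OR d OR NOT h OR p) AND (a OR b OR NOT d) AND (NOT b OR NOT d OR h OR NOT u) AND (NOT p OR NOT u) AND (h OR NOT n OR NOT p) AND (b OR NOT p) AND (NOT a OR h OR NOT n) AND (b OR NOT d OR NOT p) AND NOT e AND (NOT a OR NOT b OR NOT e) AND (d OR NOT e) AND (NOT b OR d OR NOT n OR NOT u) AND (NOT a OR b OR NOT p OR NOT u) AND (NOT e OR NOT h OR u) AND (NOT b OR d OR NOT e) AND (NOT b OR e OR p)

h=F; a=T; e=F; u=F; d=F; n=F; p=T; b=T

Unit clause (NOT e) forces e = False.
In (NOT d OR e) only NOT d is left, so d = False.
In (d OR NOT u) only NOT u is left, so u = False.
In (a OR d) only a is left, so a = True.
Set h = False.
  then (NOT a OR h OR NOT n) forces n = False.
Set p = True.
  then (b OR NOT p) forces b = True.
All clauses satisfied.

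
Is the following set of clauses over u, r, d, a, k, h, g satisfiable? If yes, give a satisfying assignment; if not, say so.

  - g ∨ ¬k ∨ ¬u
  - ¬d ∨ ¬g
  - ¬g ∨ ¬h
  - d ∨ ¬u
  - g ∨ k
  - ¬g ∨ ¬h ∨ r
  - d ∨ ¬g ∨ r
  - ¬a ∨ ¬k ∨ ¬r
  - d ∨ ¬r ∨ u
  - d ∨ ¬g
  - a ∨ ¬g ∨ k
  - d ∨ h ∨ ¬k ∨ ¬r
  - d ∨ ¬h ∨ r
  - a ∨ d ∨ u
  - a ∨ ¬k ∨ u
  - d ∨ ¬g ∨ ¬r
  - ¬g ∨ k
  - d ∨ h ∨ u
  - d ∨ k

u = False; r = False; d = True; a = True; k = True; h = False; g = False

Set u = False.
Try r = True:
  (d ∨ ¬r ∨ u) forces d = True.
  (¬d ∨ ¬g) forces g = False.
  (g ∨ k) forces k = True.
  (¬a ∨ ¬k ∨ ¬r) forces a = False.
  clause (a ∨ ¬k ∨ u) is falsified — backtrack.
So r = False.
Set d = True.
  then (¬d ∨ ¬g) forces g = False.
  then (g ∨ k) forces k = True.
  then (a ∨ ¬k ∨ u) forces a = True.
Set h = False.
All clauses satisfied.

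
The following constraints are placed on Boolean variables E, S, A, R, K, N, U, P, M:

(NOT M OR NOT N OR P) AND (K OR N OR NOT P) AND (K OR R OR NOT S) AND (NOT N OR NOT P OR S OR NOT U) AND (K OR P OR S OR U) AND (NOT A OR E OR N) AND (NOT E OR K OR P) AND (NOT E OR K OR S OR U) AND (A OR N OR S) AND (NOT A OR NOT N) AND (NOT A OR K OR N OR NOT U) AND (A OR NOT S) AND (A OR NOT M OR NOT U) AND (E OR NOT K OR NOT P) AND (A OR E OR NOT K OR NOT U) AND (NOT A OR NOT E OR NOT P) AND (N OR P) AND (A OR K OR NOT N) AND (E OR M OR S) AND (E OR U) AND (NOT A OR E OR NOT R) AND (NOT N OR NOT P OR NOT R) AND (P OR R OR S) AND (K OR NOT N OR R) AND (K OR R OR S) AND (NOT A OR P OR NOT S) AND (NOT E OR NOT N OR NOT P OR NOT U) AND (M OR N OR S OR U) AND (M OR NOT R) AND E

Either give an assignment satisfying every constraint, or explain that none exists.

Unit clause (E) forces E = True.
Try S = True:
  (A OR NOT S) forces A = True.
  (NOT A OR NOT N) forces N = False.
  (NOT A OR NOT E OR NOT P) forces P = False.
  clause (N OR P) is falsified — backtrack.
So S = False.
Set A = False.
  then (A OR N OR S) forces N = True.
  then (A OR K OR NOT N) forces K = True.
Set R = False.
  then (P OR R OR S) forces P = True.
  then (NOT E OR NOT N OR NOT P OR NOT U) forces U = False.
Set M = False.
All clauses satisfied.

E=T, S=F, A=F, R=F, K=T, N=T, U=F, P=T, M=F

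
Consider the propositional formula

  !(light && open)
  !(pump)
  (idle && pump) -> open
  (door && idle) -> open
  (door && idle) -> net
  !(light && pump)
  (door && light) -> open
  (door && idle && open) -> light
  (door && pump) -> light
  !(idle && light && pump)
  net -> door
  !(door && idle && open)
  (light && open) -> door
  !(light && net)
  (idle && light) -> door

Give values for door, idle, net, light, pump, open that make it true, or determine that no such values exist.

Unit clause (!pump) forces pump = False.
Set door = True.
Try idle = True:
  (!door || !idle || net) forces net = True.
  (!light || !net) forces light = False.
  (!door || !idle || open) forces open = True.
  clause (!door || !idle || light || !open) is falsified — backtrack.
So idle = False.
Set net = True.
  then (!light || !net) forces light = False.
Set open = True.
All clauses satisfied.

door: True, idle: False, net: True, light: False, pump: False, open: True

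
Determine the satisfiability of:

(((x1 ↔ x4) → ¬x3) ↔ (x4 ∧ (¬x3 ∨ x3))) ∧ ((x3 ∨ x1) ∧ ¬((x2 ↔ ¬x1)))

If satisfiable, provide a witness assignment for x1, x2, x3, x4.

x1 = True, x2 = True, x3 = False, x4 = True

  ((x1 ↔ x4) → ¬x3) ↔ (x4 ∧ (¬x3 ∨ x3)) = True
    (x1 ↔ x4) → ¬x3 = True
      x1 ↔ x4 = True
      ¬x3 = True
    x4 ∧ (¬x3 ∨ x3) = True
      ¬x3 ∨ x3 = True
        ¬x3 = True
  (x3 ∨ x1) ∧ ¬((x2 ↔ ¬x1)) = True
    x3 ∨ x1 = True
    ¬((x2 ↔ ¬x1)) = True
      x2 ↔ ¬x1 = False
        ¬x1 = False
Both conjuncts True, so the formula holds.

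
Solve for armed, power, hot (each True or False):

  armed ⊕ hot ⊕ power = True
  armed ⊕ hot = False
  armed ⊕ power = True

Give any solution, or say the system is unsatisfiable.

armed=F, power=T, hot=F

armed ⊕ hot ⊕ power = F ⊕ F ⊕ T = True ✓
armed ⊕ hot = F ⊕ F = False ✓
armed ⊕ power = F ⊕ T = True ✓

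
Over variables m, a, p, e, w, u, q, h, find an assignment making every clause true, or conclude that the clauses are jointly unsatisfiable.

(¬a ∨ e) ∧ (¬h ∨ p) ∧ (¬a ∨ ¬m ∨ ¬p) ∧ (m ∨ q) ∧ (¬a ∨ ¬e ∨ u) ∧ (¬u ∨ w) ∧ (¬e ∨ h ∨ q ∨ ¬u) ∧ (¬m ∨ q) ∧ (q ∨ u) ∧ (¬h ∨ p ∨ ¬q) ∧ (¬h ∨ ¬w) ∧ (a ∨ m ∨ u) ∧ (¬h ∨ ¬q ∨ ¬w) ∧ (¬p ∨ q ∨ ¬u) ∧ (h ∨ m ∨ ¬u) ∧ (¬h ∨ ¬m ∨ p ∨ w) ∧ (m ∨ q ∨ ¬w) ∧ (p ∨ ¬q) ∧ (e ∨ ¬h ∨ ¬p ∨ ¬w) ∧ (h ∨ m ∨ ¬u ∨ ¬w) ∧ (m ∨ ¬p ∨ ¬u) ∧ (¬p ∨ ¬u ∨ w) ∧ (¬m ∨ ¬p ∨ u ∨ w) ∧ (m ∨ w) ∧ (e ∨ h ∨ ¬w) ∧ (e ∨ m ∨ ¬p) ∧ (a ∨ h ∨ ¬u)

Set m = True.
  then (¬m ∨ q) forces q = True.
  then (p ∨ ¬q) forces p = True.
  then (¬a ∨ ¬m ∨ ¬p) forces a = False.
Set e = True.
Try w = False:
  (¬u ∨ w) forces u = False.
  clause (¬m ∨ ¬p ∨ u ∨ w) is falsified — backtrack.
So w = True.
  then (¬h ∨ ¬w) forces h = False.
  then (a ∨ h ∨ ¬u) forces u = False.
All clauses satisfied.

m=T; a=F; p=T; e=T; w=T; u=F; q=T; h=F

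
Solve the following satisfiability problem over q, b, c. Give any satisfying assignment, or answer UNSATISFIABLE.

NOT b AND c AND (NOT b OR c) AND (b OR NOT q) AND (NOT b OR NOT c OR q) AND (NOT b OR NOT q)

q = False, b = False, c = True

Unit clause (NOT b) forces b = False.
Unit clause (c) forces c = True.
In (b OR NOT q) only NOT q is left, so q = False.
Check each clause:
  (NOT b): NOT b holds.
  (c): c holds.
  (NOT b OR c): NOT b holds.
  (b OR NOT q): NOT q holds.
  (NOT b OR NOT c OR q): NOT b holds.
  (NOT b OR NOT q): NOT b holds.
All clauses satisfied.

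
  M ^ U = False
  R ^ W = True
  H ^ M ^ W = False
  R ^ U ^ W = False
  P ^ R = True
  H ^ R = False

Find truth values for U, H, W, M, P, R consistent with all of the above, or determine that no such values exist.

U = True, H = False, W = True, M = True, P = True, R = False

M ^ U = T ^ T = False ✓
R ^ W = F ^ T = True ✓
H ^ M ^ W = F ^ T ^ T = False ✓
R ^ U ^ W = F ^ T ^ T = False ✓
P ^ R = T ^ F = True ✓
H ^ R = F ^ F = False ✓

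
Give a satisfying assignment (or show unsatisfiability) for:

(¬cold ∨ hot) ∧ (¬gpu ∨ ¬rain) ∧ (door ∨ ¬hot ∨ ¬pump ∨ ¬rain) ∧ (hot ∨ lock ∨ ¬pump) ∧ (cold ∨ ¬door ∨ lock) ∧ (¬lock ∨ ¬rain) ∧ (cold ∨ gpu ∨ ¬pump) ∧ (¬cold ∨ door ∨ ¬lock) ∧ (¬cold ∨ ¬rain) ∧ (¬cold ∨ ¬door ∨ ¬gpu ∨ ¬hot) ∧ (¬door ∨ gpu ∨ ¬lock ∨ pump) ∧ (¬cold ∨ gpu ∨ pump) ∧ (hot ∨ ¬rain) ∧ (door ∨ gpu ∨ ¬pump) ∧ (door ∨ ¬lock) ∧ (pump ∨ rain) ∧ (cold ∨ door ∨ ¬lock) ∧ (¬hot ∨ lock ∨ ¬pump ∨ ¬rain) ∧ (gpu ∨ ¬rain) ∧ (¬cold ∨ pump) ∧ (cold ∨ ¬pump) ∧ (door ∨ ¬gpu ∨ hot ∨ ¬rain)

gpu = False, hot = True, rain = False, door = True, cold = True, pump = True, lock = False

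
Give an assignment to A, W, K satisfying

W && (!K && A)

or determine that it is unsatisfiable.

A: True, W: True, K: False

  !K && A = True
    !K = True
Both conjuncts True, so the formula holds.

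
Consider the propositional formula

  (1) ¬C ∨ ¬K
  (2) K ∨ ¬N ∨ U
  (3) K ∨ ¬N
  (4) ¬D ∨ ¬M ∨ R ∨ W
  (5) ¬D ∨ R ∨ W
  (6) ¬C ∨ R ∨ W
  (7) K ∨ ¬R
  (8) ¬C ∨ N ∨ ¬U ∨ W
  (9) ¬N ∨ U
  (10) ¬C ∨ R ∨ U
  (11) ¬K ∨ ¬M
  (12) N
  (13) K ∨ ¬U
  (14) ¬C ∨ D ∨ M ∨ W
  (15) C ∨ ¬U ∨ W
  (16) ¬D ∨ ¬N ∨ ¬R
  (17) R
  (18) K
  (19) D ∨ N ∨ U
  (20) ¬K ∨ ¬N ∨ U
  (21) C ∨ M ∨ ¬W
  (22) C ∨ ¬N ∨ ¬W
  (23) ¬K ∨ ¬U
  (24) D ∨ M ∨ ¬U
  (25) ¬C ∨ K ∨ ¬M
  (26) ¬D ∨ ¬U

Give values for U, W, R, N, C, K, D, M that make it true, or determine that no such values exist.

Case U = True:
  (N) forces N = True.
  (K ∨ ¬N) forces K = True.
  Clause (¬K ∨ ¬U) is falsified — contradiction.
Case U = False:
  (¬N ∨ U) forces N = False.
  Clause (N) is falsified — contradiction.
Both cases fail, so the formula is unsatisfiable.

Unsatisfiable — no assignment works.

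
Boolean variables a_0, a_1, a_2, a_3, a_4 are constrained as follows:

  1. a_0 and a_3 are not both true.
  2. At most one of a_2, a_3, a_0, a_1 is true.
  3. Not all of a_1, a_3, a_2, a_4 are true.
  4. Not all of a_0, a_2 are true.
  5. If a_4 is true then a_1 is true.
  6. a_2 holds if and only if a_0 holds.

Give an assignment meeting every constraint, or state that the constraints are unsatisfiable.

a_0: False, a_1: False, a_2: False, a_3: True, a_4: False

  (1) a_0=F, a_3=T — not both ✓
  (2) {a_2, a_3, a_0, a_1}: 1 true — at most one ✓
  (3) {a_1, a_3, a_2, a_4}: 1/4 true — not all ✓
  (4) {a_0, a_2}: 0/2 true — not all ✓
  (5) a_4=F ⇒ a_1: vacuous ✓
  (6) a_2=F, a_0=F — same ✓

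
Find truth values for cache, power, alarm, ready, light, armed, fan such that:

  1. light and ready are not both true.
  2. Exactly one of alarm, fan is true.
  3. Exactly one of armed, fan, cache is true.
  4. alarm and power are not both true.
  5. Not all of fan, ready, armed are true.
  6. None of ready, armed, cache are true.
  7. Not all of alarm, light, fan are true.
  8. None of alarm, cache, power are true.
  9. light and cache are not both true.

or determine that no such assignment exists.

cache = False; power = False; alarm = False; ready = False; light = True; armed = False; fan = True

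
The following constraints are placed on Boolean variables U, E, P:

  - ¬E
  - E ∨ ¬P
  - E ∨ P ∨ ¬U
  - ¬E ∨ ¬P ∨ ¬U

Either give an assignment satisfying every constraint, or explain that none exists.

Unit clause (¬E) forces E = False.
In (E ∨ ¬P) only ¬P is left, so P = False.
In (E ∨ P ∨ ¬U) only ¬U is left, so U = False.
All clauses satisfied.

U=F, E=F, P=F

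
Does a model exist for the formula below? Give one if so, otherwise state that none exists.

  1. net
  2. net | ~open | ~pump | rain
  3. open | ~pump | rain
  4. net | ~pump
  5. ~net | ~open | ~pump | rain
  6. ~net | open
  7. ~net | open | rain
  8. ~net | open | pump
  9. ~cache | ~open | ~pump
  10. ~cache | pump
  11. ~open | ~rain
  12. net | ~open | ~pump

Unit clause (net) forces net = True.
In (~net | open) only open is left, so open = True.
In (~open | ~rain) only ~rain is left, so rain = False.
In (~net | ~open | ~pump | rain) only ~pump is left, so pump = False.
In (~cache | pump) only ~cache is left, so cache = False.
All clauses satisfied.

cache: False, open: True, net: True, pump: False, rain: False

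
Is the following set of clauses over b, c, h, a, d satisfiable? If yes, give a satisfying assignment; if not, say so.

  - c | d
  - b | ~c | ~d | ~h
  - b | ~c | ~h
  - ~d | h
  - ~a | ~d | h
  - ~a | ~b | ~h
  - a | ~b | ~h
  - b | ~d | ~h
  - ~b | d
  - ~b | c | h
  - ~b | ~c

Try b = True:
  (~b | d) forces d = True.
  (~d | h) forces h = True.
  (~a | ~b | ~h) forces a = False.
  clause (a | ~b | ~h) is falsified — backtrack.
So b = False.
Set c = True.
  then (b | ~c | ~h) forces h = False.
  then (~d | h) forces d = False.
Set a = False.
All clauses satisfied.

b: False, c: True, h: False, a: False, d: False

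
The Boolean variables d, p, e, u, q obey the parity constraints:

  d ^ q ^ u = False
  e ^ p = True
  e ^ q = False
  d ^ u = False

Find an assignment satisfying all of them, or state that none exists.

d=T, p=T, e=F, u=T, q=F

d ^ q ^ u = T ^ F ^ T = False ✓
e ^ p = F ^ T = True ✓
e ^ q = F ^ F = False ✓
d ^ u = T ^ T = False ✓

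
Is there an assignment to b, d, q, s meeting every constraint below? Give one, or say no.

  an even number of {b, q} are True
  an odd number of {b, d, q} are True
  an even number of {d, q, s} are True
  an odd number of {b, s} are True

b: False, d: True, q: False, s: True

{b, q}: 0 true → even ✓
{b, d, q}: 1 true → odd ✓
{d, q, s}: 2 true → even ✓
{b, s}: 1 true → odd ✓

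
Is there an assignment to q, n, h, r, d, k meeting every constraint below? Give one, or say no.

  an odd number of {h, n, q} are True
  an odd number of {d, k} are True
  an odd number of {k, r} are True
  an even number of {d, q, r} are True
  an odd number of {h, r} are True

q: False, n: False, h: True, r: False, d: False, k: True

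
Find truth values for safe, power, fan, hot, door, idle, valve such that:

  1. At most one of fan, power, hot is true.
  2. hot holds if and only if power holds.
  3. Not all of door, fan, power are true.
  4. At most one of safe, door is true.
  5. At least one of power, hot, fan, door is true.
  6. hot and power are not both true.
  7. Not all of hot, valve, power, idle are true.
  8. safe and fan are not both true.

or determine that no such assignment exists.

safe = False, power = False, fan = True, hot = False, door = False, idle = True, valve = True

  (1) {fan, power, hot}: 1 true — at most one ✓
  (2) hot=F, power=F — same ✓
  (3) {door, fan, power}: 1/3 true — not all ✓
  (4) {safe, door}: 0 true — at most one ✓
  (5) {power, hot, fan, door}: 1 true — at least one ✓
  (6) hot=F, power=F — not both ✓
  (7) {hot, valve, power, idle}: 2/4 true — not all ✓
  (8) safe=F, fan=T — not both ✓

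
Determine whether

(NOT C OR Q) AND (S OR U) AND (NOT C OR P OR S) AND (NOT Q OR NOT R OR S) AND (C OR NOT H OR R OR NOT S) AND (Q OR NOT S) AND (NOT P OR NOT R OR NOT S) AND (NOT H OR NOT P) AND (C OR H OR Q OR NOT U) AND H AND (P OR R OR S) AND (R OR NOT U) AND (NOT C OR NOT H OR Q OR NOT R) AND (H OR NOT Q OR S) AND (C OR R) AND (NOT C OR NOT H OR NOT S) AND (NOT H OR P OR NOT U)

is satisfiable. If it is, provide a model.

P = False, C = False, H = True, S = True, R = True, U = False, Q = True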